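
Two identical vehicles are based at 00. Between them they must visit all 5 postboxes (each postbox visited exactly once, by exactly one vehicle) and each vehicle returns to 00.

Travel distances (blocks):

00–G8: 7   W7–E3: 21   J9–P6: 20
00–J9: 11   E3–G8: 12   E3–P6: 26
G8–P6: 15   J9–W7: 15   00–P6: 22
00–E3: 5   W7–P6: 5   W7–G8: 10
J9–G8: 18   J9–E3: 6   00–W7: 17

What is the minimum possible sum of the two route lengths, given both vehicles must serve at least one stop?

Try each way of splitting the stops between the two vehicles (each non-empty) and, for each split, find the best tour for each vehicle:
  {J9} + {W7, E3, G8, P6}: 22 + 53 = 75
  {W7} + {J9, E3, G8, P6}: 34 + 53 = 87
  {J9, W7} + {E3, G8, P6}: 43 + 53 = 96
  {E3} + {J9, W7, G8, P6}: 10 + 53 = 63
  {J9, E3} + {W7, G8, P6}: 22 + 44 = 66
  {W7, E3} + {J9, G8, P6}: 43 + 53 = 96
  … (15 splits in total)
Best: vehicle 1 00 → E3 → 00 = 10; vehicle 2 00 → J9 → W7 → P6 → G8 → 00 = 53; combined 63.

Minimum combined distance: 63 blocks.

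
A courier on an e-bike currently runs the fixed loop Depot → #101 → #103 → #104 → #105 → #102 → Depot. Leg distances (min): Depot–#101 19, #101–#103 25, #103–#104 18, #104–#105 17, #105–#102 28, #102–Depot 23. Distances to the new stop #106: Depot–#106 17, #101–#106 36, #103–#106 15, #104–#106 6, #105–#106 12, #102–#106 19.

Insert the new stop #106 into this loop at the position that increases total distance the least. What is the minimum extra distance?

Insertion cost between consecutive stops i–j is d(i,#106) + d(#106,j) − d(i,j):
  between Depot and #101: 17 + 36 − 19 = 34
  between #101 and #103: 36 + 15 − 25 = 26
  between #103 and #104: 15 + 6 − 18 = 3
  between #104 and #105: 6 + 12 − 17 = 1
  between #105 and #102: 12 + 19 − 28 = 3
  between #102 and Depot: 19 + 17 − 23 = 13
Cheapest insertion is between #104 and #105, adding 1.
New total = 130 + 1 = 131.

+1 min — insert #106 between #104 and #105.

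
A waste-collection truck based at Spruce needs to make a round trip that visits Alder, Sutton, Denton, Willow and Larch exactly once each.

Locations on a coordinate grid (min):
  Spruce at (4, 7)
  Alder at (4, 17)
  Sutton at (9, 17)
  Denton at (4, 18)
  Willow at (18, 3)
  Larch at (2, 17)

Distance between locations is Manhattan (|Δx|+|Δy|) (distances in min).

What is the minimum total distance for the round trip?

With 5 stops there are 5!/2 = 60 distinct round trips (a route and its reverse cost the same).
Spruce → Alder → Sutton → Denton → Willow → Larch → Spruce: 10+5+6+29+30+12 = 92
Spruce → Alder → Sutton → Denton → Larch → Willow → Spruce: 10+5+6+3+30+18 = 72
Spruce → Alder → Sutton → Willow → Denton → Larch → Spruce: 10+5+23+29+3+12 = 82
Spruce → Alder → Sutton → Willow → Larch → Denton → Spruce: 10+5+23+30+3+11 = 82
Spruce → Alder → Sutton → Larch → Denton → Willow → Spruce: 10+5+7+3+29+18 = 72
Spruce → Alder → Sutton → Larch → Willow → Denton → Spruce: 10+5+7+30+29+11 = 92
Spruce → Alder → Denton → Sutton → Willow → Larch → Spruce: 10+1+6+23+30+12 = 82
Spruce → Alder → Denton → Sutton → Larch → Willow → Spruce: 10+1+6+7+30+18 = 72
Spruce → Alder → Denton → Willow → Sutton → Larch → Spruce: 10+1+29+23+7+12 = 82
Spruce → Alder → Denton → Willow → Larch → Sutton → Spruce: 10+1+29+30+7+15 = 92
Spruce → Alder → Denton → Larch → Sutton → Willow → Spruce: 10+1+3+7+23+18 = 62
Spruce → Alder → Denton → Larch → Willow → Sutton → Spruce: 10+1+3+30+23+15 = 82
Spruce → Alder → Willow → Sutton → Denton → Larch → Spruce: 10+28+23+6+3+12 = 82
Spruce → Alder → Willow → Sutton → Larch → Denton → Spruce: 10+28+23+7+3+11 = 82
… (46 more)
The minimum is 62.
One optimal route: Spruce → Alder → Denton → Larch → Sutton → Willow → Spruce (or its reverse).

Minimum total distance: 62 min.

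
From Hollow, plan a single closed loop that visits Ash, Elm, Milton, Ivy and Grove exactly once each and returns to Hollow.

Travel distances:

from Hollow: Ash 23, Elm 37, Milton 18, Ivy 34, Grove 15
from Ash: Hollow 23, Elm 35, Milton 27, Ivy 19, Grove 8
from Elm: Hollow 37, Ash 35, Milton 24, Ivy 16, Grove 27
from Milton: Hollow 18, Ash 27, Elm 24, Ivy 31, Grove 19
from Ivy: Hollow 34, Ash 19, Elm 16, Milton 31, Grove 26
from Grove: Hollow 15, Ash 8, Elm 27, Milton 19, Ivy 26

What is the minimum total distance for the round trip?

Minimum total distance: 100.

Hollow-Ash-Elm-Milton-Ivy-Grove-Hollow: 23+35+24+31+26+15 = 154
Hollow-Ash-Elm-Milton-Grove-Ivy-Hollow: 23+35+24+19+26+34 = 161
Hollow-Ash-Elm-Ivy-Milton-Grove-Hollow: 23+35+16+31+19+15 = 139
Hollow-Ash-Elm-Ivy-Grove-Milton-Hollow: 23+35+16+26+19+18 = 137
Hollow-Ash-Elm-Grove-Milton-Ivy-Hollow: 23+35+27+19+31+34 = 169
Hollow-Ash-Elm-Grove-Ivy-Milton-Hollow: 23+35+27+26+31+18 = 160
Hollow-Ash-Milton-Elm-Ivy-Grove-Hollow: 23+27+24+16+26+15 = 131
Hollow-Ash-Milton-Elm-Grove-Ivy-Hollow: 23+27+24+27+26+34 = 161
Hollow-Ash-Milton-Ivy-Elm-Grove-Hollow: 23+27+31+16+27+15 = 139
Hollow-Ash-Milton-Ivy-Grove-Elm-Hollow: 23+27+31+26+27+37 = 171
Hollow-Ash-Milton-Grove-Elm-Ivy-Hollow: 23+27+19+27+16+34 = 146
Hollow-Ash-Milton-Grove-Ivy-Elm-Hollow: 23+27+19+26+16+37 = 148
Hollow-Ash-Ivy-Elm-Milton-Grove-Hollow: 23+19+16+24+19+15 = 116
Hollow-Ash-Ivy-Elm-Grove-Milton-Hollow: 23+19+16+27+19+18 = 122
… (46 more)
Hollow-Milton-Elm-Ivy-Ash-Grove-Hollow: 18+24+16+19+8+15 = 100  ← best
The minimum is 100.
One optimal route: Hollow → Milton → Elm → Ivy → Ash → Grove → Hollow (or its reverse).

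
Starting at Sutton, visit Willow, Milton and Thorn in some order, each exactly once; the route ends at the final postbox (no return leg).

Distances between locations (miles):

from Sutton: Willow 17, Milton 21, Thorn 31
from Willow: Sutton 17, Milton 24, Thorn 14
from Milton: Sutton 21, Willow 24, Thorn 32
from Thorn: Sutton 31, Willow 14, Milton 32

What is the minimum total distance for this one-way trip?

There are 3! = 6 possible orderings.
Sutton - Willow - Milton - Thorn: 17+24+32 = 73
Sutton - Willow - Thorn - Milton: 17+14+32 = 63
Sutton - Milton - Willow - Thorn: 21+24+14 = 59
Sutton - Milton - Thorn - Willow: 21+32+14 = 67
Sutton - Thorn - Willow - Milton: 31+14+24 = 69
Sutton - Thorn - Milton - Willow: 31+32+24 = 87
The minimum is 59.
One shortest path: Sutton → Milton → Willow → Thorn.

59 miles — the minimum one-way total.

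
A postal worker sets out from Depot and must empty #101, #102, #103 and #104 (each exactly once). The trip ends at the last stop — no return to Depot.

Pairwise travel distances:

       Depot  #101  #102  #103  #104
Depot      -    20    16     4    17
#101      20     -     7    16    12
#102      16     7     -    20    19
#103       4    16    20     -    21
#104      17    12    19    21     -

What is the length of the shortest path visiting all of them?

There are 4! = 24 possible orderings.
Depot → #101 → #102 → #103 → #104: 20+7+20+21 = 68
Depot → #101 → #102 → #104 → #103: 20+7+19+21 = 67
Depot → #101 → #103 → #102 → #104: 20+16+20+19 = 75
Depot → #101 → #103 → #104 → #102: 20+16+21+19 = 76
Depot → #101 → #104 → #102 → #103: 20+12+19+20 = 71
Depot → #101 → #104 → #103 → #102: 20+12+21+20 = 73
Depot → #102 → #101 → #103 → #104: 16+7+16+21 = 60
Depot → #102 → #101 → #104 → #103: 16+7+12+21 = 56
Depot → #102 → #103 → #101 → #104: 16+20+16+12 = 64
Depot → #102 → #103 → #104 → #101: 16+20+21+12 = 69
Depot → #102 → #104 → #101 → #103: 16+19+12+16 = 63
Depot → #102 → #104 → #103 → #101: 16+19+21+16 = 72
Depot → #103 → #101 → #102 → #104: 4+16+7+19 = 46
Depot → #103 → #101 → #104 → #102: 4+16+12+19 = 51
… (10 more)
Depot → #103 → #102 → #101 → #104: 4+20+7+12 = 43  ← best
The minimum is 43.
One shortest path: Depot → #103 → #102 → #101 → #104.

Shortest open route: 43.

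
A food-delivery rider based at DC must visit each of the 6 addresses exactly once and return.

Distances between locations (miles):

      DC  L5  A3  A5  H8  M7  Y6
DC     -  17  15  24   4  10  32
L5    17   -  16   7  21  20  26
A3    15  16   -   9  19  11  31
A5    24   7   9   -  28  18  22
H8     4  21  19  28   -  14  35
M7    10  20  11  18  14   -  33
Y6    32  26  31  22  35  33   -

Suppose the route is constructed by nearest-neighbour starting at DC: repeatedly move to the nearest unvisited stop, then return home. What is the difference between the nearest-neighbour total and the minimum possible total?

1 miles longer than the optimal tour.

DC: H8=4, M7=10, A3=15, L5=17, A5=24, Y6=32 ⇒ H8
H8: M7=14, A3=19, L5=21, A5=28, Y6=35 ⇒ M7
M7: A3=11, A5=18, L5=20, Y6=33 ⇒ A3
A3: A5=9, L5=16, Y6=31 ⇒ A5
A5: L5=7, Y6=22 ⇒ L5
L5: Y6=26 ⇒ Y6
NN route DC → H8 → M7 → A3 → A5 → L5 → Y6 → DC costs 103.
Optimal: DC → H8 → Y6 → L5 → A5 → A3 → M7 → DC costs 102 (by enumerating all 360 distinct tours).
Excess = 103 − 102 = 1.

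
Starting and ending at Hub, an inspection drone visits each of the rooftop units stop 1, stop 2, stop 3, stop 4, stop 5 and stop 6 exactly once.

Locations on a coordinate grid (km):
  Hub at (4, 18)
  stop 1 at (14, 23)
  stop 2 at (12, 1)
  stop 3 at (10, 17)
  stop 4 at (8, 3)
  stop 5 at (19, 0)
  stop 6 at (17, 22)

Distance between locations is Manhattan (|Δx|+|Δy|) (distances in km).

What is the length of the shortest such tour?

Hub → stop 1 → stop 2 → stop 3 → stop 4 → stop 5 → stop 6 → Hub: 15+24+18+16+14+24+17 = 128
Hub → stop 1 → stop 2 → stop 3 → stop 4 → stop 6 → stop 5 → Hub: 15+24+18+16+28+24+33 = 158
Hub → stop 1 → stop 2 → stop 3 → stop 5 → stop 4 → stop 6 → Hub: 15+24+18+26+14+28+17 = 142
Hub → stop 1 → stop 2 → stop 3 → stop 5 → stop 6 → stop 4 → Hub: 15+24+18+26+24+28+19 = 154
Hub → stop 1 → stop 2 → stop 3 → stop 6 → stop 4 → stop 5 → Hub: 15+24+18+12+28+14+33 = 144
Hub → stop 1 → stop 2 → stop 3 → stop 6 → stop 5 → stop 4 → Hub: 15+24+18+12+24+14+19 = 126
Hub → stop 1 → stop 2 → stop 4 → stop 3 → stop 5 → stop 6 → Hub: 15+24+6+16+26+24+17 = 128
Hub → stop 1 → stop 2 → stop 4 → stop 3 → stop 6 → stop 5 → Hub: 15+24+6+16+12+24+33 = 130
… (352 more)
Hub → stop 3 → stop 1 → stop 6 → stop 5 → stop 2 → stop 4 → Hub: 7+10+4+24+8+6+19 = 78  ← best
The minimum is 78.
One optimal route: Hub → stop 3 → stop 1 → stop 6 → stop 5 → stop 2 → stop 4 → Hub (or its reverse).

Shortest round trip = 78 km.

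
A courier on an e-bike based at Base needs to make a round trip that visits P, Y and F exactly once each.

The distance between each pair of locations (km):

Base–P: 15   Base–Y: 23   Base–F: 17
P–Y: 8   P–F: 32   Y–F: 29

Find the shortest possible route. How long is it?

Base - P - Y - F - Base: 15+8+29+17 = 69
Base - P - F - Y - Base: 15+32+29+23 = 99
Base - Y - P - F - Base: 23+8+32+17 = 80
The minimum is 69.
One optimal route: Base → P → Y → F → Base (or its reverse).

Minimum total distance: 69 km.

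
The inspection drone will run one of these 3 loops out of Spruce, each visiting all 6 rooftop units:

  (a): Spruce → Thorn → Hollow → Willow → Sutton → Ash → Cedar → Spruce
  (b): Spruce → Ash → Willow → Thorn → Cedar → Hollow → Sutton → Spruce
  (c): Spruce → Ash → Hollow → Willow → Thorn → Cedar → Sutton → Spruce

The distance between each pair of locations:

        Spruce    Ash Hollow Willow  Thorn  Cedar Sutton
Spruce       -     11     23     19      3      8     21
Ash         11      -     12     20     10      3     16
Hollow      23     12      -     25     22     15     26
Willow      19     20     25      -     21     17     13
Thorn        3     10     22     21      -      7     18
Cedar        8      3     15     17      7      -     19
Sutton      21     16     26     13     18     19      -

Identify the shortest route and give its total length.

(a): 3 + 22 + 25 + 13 + 16 + 3 + 8 = 90
(b): 11 + 20 + 21 + 7 + 15 + 26 + 21 = 121
(c): 11 + 12 + 25 + 21 + 7 + 19 + 21 = 116

90 — (a) is the shortest.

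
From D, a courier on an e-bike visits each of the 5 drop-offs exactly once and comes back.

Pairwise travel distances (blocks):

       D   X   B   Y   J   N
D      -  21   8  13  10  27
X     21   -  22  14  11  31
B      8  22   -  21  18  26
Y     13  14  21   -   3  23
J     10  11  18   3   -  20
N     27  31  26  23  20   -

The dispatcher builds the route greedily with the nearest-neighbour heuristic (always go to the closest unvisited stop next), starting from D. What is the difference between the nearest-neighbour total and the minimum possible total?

The nearest-neighbour route is 9 blocks longer than optimal.

From D: B=8, J=10, Y=13, X=21, N=27 → choose B (8).
From B: J=18, Y=21, X=22, N=26 → choose J (18).
From J: Y=3, X=11, N=20 → choose Y (3).
From Y: X=14, N=23 → choose X (14).
From X: N=31 → choose N (31).
NN route D → B → J → Y → X → N → D costs 101.
Optimal: D → X → Y → J → N → B → D costs 92 (by enumerating all 60 distinct tours).
Excess = 101 − 92 = 9.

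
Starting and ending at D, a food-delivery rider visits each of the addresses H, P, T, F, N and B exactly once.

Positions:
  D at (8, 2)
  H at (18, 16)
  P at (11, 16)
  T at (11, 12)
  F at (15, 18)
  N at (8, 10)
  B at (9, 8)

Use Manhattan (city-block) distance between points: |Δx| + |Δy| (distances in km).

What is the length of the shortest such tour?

With 6 stops there are 6!/2 = 360 distinct round trips (a route and its reverse cost the same).
D-H-P-T-F-N-B-D: 24+7+4+10+15+3+7 = 70
D-H-P-T-F-B-N-D: 24+7+4+10+16+3+8 = 72
D-H-P-T-N-F-B-D: 24+7+4+5+15+16+7 = 78
D-H-P-T-N-B-F-D: 24+7+4+5+3+16+23 = 82
D-H-P-T-B-F-N-D: 24+7+4+6+16+15+8 = 80
D-H-P-T-B-N-F-D: 24+7+4+6+3+15+23 = 82
D-H-P-F-T-N-B-D: 24+7+6+10+5+3+7 = 62
D-H-P-F-T-B-N-D: 24+7+6+10+6+3+8 = 64
… (352 more)
D-N-H-F-P-T-B-D: 8+16+5+6+4+6+7 = 52  ← best
The minimum is 52.
One optimal route: D → N → H → F → P → T → B → D (or its reverse).

Shortest round trip = 52 km.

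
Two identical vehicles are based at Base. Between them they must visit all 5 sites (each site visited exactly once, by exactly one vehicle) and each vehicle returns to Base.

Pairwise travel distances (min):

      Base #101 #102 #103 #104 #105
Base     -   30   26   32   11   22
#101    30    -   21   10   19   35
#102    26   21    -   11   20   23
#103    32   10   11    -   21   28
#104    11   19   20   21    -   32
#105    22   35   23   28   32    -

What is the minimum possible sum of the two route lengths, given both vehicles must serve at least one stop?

118 min — the smallest possible combined total.

Check every non-empty split of the stops between the two vehicles; for each half take its own optimal tour:
  {#101} + {#102, #103, #104, #105}: 60 + 88 = 148
  {#102} + {#101, #103, #104, #105}: 52 + 90 = 142
  {#101, #102} + {#103, #104, #105}: 77 + 82 = 159
  {#103} + {#101, #102, #104, #105}: 64 + 96 = 160
  {#101, #103} + {#102, #104, #105}: 72 + 76 = 148
  {#102, #103} + {#101, #104, #105}: 69 + 87 = 156
  … (15 splits in total)
  {#104} + {#101, #102, #103, #105}: 22 + 96 = 118  ← best
Best: vehicle 1 Base → #104 → Base = 22; vehicle 2 Base → #101 → #103 → #102 → #105 → Base = 96; combined 118.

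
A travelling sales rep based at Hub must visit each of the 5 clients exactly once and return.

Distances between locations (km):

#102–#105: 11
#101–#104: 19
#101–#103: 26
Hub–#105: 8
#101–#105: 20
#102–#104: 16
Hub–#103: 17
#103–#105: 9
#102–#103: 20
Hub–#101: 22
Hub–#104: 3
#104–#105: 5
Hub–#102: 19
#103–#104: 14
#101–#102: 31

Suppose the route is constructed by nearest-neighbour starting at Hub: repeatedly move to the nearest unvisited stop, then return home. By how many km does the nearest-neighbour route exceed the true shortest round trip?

Excess over optimum: 3 km.

Hub: #104=3, #105=8, #103=17, #102=19, #101=22 ⇒ #104
#104: #105=5, #103=14, #102=16, #101=19 ⇒ #105
#105: #103=9, #102=11, #101=20 ⇒ #103
#103: #102=20, #101=26 ⇒ #102
#102: #101=31 ⇒ #101
NN route Hub → #104 → #105 → #103 → #102 → #101 → Hub costs 90.
Optimal: Hub → #101 → #103 → #102 → #105 → #104 → Hub costs 87 (by enumerating all 60 distinct tours).
Excess = 90 − 87 = 3.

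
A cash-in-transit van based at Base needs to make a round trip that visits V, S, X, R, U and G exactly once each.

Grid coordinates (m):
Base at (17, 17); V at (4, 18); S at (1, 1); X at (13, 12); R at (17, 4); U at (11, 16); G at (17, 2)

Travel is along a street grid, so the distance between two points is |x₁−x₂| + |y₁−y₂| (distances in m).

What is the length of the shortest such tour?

76 m — the shortest possible round trip.

There are 360 distinct closed tours to check (reversals are equivalent).
Base→V→S→X→R→U→G→Base: 14+20+23+12+18+20+15 = 122
Base→V→S→X→R→G→U→Base: 14+20+23+12+2+20+7 = 98
Base→V→S→X→U→R→G→Base: 14+20+23+6+18+2+15 = 98
Base→V→S→X→U→G→R→Base: 14+20+23+6+20+2+13 = 98
Base→V→S→X→G→R→U→Base: 14+20+23+14+2+18+7 = 98
Base→V→S→X→G→U→R→Base: 14+20+23+14+20+18+13 = 122
Base→V→S→R→X→U→G→Base: 14+20+19+12+6+20+15 = 106
Base→V→S→R→X→G→U→Base: 14+20+19+12+14+20+7 = 106
… (352 more)
Base→X→R→G→S→V→U→Base: 9+12+2+17+20+9+7 = 76  ← best
The minimum is 76.
One optimal route: Base → X → R → G → S → V → U → Base (or its reverse).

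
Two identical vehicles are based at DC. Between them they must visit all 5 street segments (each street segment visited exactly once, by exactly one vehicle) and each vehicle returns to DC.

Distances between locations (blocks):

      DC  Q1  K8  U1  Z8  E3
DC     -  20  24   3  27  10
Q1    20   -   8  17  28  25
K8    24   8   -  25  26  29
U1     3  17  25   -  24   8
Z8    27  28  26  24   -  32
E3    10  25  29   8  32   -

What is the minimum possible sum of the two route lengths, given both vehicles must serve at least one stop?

Check every non-empty split of the stops between the two vehicles; for each half take its own optimal tour:
  {Q1} + {K8, U1, Z8, E3}: 40 + 92 = 132
  {K8} + {Q1, U1, Z8, E3}: 48 + 90 = 138
  {Q1, K8} + {U1, Z8, E3}: 52 + 69 = 121
  {U1} + {Q1, K8, Z8, E3}: 6 + 96 = 102
  {Q1, U1} + {K8, Z8, E3}: 40 + 92 = 132
  {K8, U1} + {Q1, Z8, E3}: 52 + 90 = 142
  … (15 splits in total)
  {Q1, K8, U1, Z8} + {E3}: 81 + 20 = 101  ← best
Best: vehicle 1 DC → Q1 → K8 → Z8 → U1 → DC = 81; vehicle 2 DC → E3 → DC = 20; combined 101.

Minimum combined distance: 101 blocks.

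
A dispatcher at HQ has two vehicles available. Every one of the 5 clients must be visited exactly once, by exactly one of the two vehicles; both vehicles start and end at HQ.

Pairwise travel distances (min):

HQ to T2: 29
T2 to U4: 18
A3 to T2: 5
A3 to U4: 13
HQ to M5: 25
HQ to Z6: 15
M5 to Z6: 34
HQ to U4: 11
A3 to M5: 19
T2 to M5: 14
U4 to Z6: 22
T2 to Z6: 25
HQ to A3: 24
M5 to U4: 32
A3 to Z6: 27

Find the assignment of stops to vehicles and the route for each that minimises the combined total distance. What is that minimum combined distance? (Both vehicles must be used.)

Minimum combined distance: 98 min.

Try each way of splitting the stops between the two vehicles (each non-empty) and, for each split, find the best tour for each vehicle:
  {A3} + {T2, M5, U4, Z6}: 48 + 92 = 140
  {T2} + {A3, M5, U4, Z6}: 58 + 92 = 150
  {A3, T2} + {M5, U4, Z6}: 58 + 92 = 150
  {M5} + {A3, T2, U4, Z6}: 50 + 69 = 119
  {A3, M5} + {T2, U4, Z6}: 68 + 69 = 137
  {T2, M5} + {A3, U4, Z6}: 68 + 66 = 134
  … (15 splits in total)
  {A3, T2, M5, U4} + {Z6}: 68 + 30 = 98  ← best
Best: vehicle 1 HQ → M5 → T2 → A3 → U4 → HQ = 68; vehicle 2 HQ → Z6 → HQ = 30; combined 98.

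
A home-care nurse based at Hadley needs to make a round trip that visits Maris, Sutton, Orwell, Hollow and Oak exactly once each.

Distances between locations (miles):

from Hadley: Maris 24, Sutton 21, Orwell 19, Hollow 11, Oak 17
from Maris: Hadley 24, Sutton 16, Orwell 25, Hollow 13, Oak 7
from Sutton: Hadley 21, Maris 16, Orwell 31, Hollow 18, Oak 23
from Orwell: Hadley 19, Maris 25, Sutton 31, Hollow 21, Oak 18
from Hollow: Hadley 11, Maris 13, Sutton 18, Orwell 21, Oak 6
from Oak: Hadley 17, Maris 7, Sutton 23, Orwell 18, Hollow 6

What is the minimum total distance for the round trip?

Minimum total distance: 89 miles.

There are 60 distinct closed tours to check (reversals are equivalent).
Hadley→Maris→Sutton→Orwell→Hollow→Oak→Hadley: 24+16+31+21+6+17 = 115
Hadley→Maris→Sutton→Orwell→Oak→Hollow→Hadley: 24+16+31+18+6+11 = 106
Hadley→Maris→Sutton→Hollow→Orwell→Oak→Hadley: 24+16+18+21+18+17 = 114
Hadley→Maris→Sutton→Hollow→Oak→Orwell→Hadley: 24+16+18+6+18+19 = 101
Hadley→Maris→Sutton→Oak→Orwell→Hollow→Hadley: 24+16+23+18+21+11 = 113
Hadley→Maris→Sutton→Oak→Hollow→Orwell→Hadley: 24+16+23+6+21+19 = 109
Hadley→Maris→Orwell→Sutton→Hollow→Oak→Hadley: 24+25+31+18+6+17 = 121
Hadley→Maris→Orwell→Sutton→Oak→Hollow→Hadley: 24+25+31+23+6+11 = 120
Hadley→Maris→Orwell→Hollow→Sutton→Oak→Hadley: 24+25+21+18+23+17 = 128
Hadley→Maris→Orwell→Hollow→Oak→Sutton→Hadley: 24+25+21+6+23+21 = 120
Hadley→Maris→Orwell→Oak→Sutton→Hollow→Hadley: 24+25+18+23+18+11 = 119
Hadley→Maris→Orwell→Oak→Hollow→Sutton→Hadley: 24+25+18+6+18+21 = 112
Hadley→Maris→Hollow→Sutton→Orwell→Oak→Hadley: 24+13+18+31+18+17 = 121
Hadley→Maris→Hollow→Sutton→Oak→Orwell→Hadley: 24+13+18+23+18+19 = 115
… (46 more)
Hadley→Orwell→Oak→Maris→Sutton→Hollow→Hadley: 19+18+7+16+18+11 = 89  ← best
The minimum is 89.
One optimal route: Hadley → Orwell → Oak → Maris → Sutton → Hollow → Hadley (or its reverse).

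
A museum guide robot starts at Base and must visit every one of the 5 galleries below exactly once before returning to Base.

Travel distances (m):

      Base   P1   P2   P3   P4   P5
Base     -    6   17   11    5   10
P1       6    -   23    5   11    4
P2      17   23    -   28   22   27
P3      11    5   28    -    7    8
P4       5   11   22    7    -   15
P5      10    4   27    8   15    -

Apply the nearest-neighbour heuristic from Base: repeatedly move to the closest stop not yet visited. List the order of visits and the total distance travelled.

Nearest-neighbour total = 65 m; route Base → P4 → P3 → P1 → P5 → P2 → Base.

Base → [P4:5 / P1:6 / P5:10 / P3:11 / P2:17] → P4 (5)
P4 → [P3:7 / P1:11 / P5:15 / P2:22] → P3 (7)
P3 → [P1:5 / P5:8 / P2:28] → P1 (5)
P1 → [P5:4 / P2:23] → P5 (4)
P5 → [P2:27] → P2 (27)
Return P2→Base: 17.
Total = 5 + 7 + 5 + 4 + 27 + 17 = 65.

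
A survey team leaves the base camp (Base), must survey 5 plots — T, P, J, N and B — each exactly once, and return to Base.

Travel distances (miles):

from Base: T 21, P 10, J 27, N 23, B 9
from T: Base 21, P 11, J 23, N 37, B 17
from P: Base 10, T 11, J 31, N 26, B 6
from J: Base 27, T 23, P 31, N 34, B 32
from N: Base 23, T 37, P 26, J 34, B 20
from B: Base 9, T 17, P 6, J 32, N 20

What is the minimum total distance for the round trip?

With 5 stops there are 5!/2 = 60 distinct round trips (a route and its reverse cost the same).
Base → T → P → J → N → B → Base: 21+11+31+34+20+9 = 126
Base → T → P → J → B → N → Base: 21+11+31+32+20+23 = 138
Base → T → P → N → J → B → Base: 21+11+26+34+32+9 = 133
Base → T → P → N → B → J → Base: 21+11+26+20+32+27 = 137
Base → T → P → B → J → N → Base: 21+11+6+32+34+23 = 127
Base → T → P → B → N → J → Base: 21+11+6+20+34+27 = 119
Base → T → J → P → N → B → Base: 21+23+31+26+20+9 = 130
Base → T → J → P → B → N → Base: 21+23+31+6+20+23 = 124
Base → T → J → N → P → B → Base: 21+23+34+26+6+9 = 119
Base → T → J → N → B → P → Base: 21+23+34+20+6+10 = 114
Base → T → J → B → P → N → Base: 21+23+32+6+26+23 = 131
Base → T → J → B → N → P → Base: 21+23+32+20+26+10 = 132
Base → T → N → P → J → B → Base: 21+37+26+31+32+9 = 156
Base → T → N → P → B → J → Base: 21+37+26+6+32+27 = 149
… (46 more)
Base → N → J → T → P → B → Base: 23+34+23+11+6+9 = 106  ← best
The minimum is 106.
One optimal route: Base → N → J → T → P → B → Base (or its reverse).

Minimum total distance: 106 miles.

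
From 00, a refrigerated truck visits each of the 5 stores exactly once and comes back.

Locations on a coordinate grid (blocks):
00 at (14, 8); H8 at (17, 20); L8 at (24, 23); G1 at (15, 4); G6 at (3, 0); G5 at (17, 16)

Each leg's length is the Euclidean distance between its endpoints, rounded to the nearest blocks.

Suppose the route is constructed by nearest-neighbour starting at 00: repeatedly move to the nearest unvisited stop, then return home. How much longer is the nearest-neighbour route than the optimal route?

5 blocks longer than the optimal tour.

From 00: G1=4, G5=9, H8=12, G6=14, L8=18 → choose G1 (4).
From G1: G5=12, G6=13, H8=16, L8=21 → choose G5 (12).
From G5: H8=4, L8=10, G6=21 → choose H8 (4).
From H8: L8=8, G6=24 → choose L8 (8).
From L8: G6=31 → choose G6 (31).
NN route 00 → G1 → G5 → H8 → L8 → G6 → 00 costs 73.
Optimal: 00 → H8 → L8 → G5 → G6 → G1 → 00 costs 68 (by enumerating all 60 distinct tours).
Excess = 73 − 68 = 5.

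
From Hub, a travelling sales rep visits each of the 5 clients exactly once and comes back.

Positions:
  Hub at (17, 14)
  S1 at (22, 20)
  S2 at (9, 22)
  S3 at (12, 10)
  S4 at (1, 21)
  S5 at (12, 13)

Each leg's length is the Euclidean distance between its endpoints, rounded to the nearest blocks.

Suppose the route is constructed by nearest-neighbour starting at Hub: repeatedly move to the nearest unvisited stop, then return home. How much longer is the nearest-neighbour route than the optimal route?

From Hub: S5=5, S3=6, S1=8, S2=11, S4=17 → choose S5 (5).
From S5: S3=3, S2=9, S1=12, S4=14 → choose S3 (3).
From S3: S2=12, S1=14, S4=16 → choose S2 (12).
From S2: S4=8, S1=13 → choose S4 (8).
From S4: S1=21 → choose S1 (21).
NN route Hub → S5 → S3 → S2 → S4 → S1 → Hub costs 57.
Optimal: Hub → S1 → S2 → S4 → S5 → S3 → Hub costs 52 (by enumerating all 60 distinct tours).
Excess = 57 − 52 = 5.

The nearest-neighbour route is 5 blocks longer than optimal.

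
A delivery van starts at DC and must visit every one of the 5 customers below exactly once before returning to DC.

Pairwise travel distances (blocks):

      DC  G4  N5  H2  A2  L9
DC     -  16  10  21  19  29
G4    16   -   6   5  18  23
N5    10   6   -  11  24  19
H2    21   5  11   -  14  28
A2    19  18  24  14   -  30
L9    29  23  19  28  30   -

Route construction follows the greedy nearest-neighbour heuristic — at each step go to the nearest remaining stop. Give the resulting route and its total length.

From DC: distances to unvisited — N5=10, G4=16, A2=19, H2=21, L9=29. Nearest is N5 (10).
From N5: distances to unvisited — G4=6, H2=11, L9=19, A2=24. Nearest is G4 (6).
From G4: distances to unvisited — H2=5, A2=18, L9=23. Nearest is H2 (5).
From H2: distances to unvisited — A2=14, L9=28. Nearest is A2 (14).
From A2: distances to unvisited — L9=30. Nearest is L9 (30).
Return L9→DC: 29.
Total = 10 + 6 + 5 + 14 + 30 + 29 = 94.

Nearest-neighbour total = 94 blocks; route DC → N5 → G4 → H2 → A2 → L9 → DC.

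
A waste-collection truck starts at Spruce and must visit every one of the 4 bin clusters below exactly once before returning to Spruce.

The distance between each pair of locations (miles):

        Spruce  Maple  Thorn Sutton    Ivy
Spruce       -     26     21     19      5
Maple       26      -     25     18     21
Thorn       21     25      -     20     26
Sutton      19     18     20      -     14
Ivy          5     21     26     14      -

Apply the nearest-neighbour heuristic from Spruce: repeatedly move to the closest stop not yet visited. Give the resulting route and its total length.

83 miles along Spruce → Ivy → Sutton → Maple → Thorn → Spruce.

At Spruce the remaining stops are Ivy 5, Sutton 19, Thorn 21, Maple 26; go to Ivy.
At Ivy the remaining stops are Sutton 14, Maple 21, Thorn 26; go to Sutton.
At Sutton the remaining stops are Maple 18, Thorn 20; go to Maple.
At Maple the remaining stops are Thorn 25; go to Thorn.
Return Thorn→Spruce: 21.
Total = 5 + 14 + 18 + 25 + 21 = 83.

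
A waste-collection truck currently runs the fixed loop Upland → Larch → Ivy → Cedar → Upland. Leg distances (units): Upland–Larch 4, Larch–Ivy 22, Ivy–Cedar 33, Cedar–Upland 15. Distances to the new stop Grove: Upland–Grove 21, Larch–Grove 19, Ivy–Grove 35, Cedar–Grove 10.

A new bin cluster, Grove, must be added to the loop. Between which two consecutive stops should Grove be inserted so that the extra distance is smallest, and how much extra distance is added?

+12 — insert Grove between Ivy and Cedar.

Insertion cost between consecutive stops i–j is d(i,Grove) + d(Grove,j) − d(i,j):
  between Upland and Larch: 21 + 19 − 4 = 36
  between Larch and Ivy: 19 + 35 − 22 = 32
  between Ivy and Cedar: 35 + 10 − 33 = 12
  between Cedar and Upland: 10 + 21 − 15 = 16
Cheapest insertion is between Ivy and Cedar, adding 12.
New total = 74 + 12 = 86.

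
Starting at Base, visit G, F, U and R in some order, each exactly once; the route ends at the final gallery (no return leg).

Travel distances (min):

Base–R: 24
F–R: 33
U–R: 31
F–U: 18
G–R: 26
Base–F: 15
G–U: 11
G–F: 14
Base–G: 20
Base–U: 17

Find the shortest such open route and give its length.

There are 4! = 24 possible orderings.
Base - G - F - U - R: 20+14+18+31 = 83
Base - G - F - R - U: 20+14+33+31 = 98
Base - G - U - F - R: 20+11+18+33 = 82
Base - G - U - R - F: 20+11+31+33 = 95
Base - G - R - F - U: 20+26+33+18 = 97
Base - G - R - U - F: 20+26+31+18 = 95
Base - F - G - U - R: 15+14+11+31 = 71
Base - F - G - R - U: 15+14+26+31 = 86
Base - F - U - G - R: 15+18+11+26 = 70
Base - F - U - R - G: 15+18+31+26 = 90
Base - F - R - G - U: 15+33+26+11 = 85
Base - F - R - U - G: 15+33+31+11 = 90
Base - U - G - F - R: 17+11+14+33 = 75
Base - U - G - R - F: 17+11+26+33 = 87
… (10 more)
The minimum is 70.
One shortest path: Base → F → U → G → R.

70 min — the minimum one-way total.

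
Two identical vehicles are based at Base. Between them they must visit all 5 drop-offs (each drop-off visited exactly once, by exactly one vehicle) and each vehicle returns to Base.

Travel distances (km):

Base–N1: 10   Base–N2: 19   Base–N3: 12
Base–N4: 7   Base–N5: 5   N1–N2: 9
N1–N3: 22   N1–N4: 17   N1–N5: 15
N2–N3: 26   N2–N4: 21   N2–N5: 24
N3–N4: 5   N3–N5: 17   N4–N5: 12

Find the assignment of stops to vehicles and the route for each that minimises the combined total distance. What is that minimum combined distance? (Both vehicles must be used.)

There are 2^4 − 1 = 15 ways to divide the 5 stops into two non-empty groups. For each, the best each vehicle can do is its own shortest tour through its group:
  {N1} + {N2, N3, N4, N5}: 20 + 67 = 87
  {N2} + {N1, N3, N4, N5}: 38 + 54 = 92
  {N1, N2} + {N3, N4, N5}: 38 + 34 = 72
  {N3} + {N1, N2, N4, N5}: 24 + 57 = 81
  {N1, N3} + {N2, N4, N5}: 44 + 57 = 101
  {N2, N3} + {N1, N4, N5}: 57 + 44 = 101
  … (15 splits in total)
  {N1, N2, N3, N4} + {N5}: 57 + 10 = 67  ← best
Best: vehicle 1 Base → N1 → N2 → N3 → N4 → Base = 57; vehicle 2 Base → N5 → Base = 10; combined 67.

Minimum combined distance: 67 km.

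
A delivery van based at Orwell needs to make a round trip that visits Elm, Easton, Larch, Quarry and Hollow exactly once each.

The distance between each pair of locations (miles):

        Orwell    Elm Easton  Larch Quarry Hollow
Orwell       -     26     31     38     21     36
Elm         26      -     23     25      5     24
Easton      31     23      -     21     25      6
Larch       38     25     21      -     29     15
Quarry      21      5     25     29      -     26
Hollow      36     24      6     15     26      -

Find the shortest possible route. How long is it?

There are 60 distinct closed tours to check (reversals are equivalent).
Orwell → Elm → Easton → Larch → Quarry → Hollow → Orwell: 26+23+21+29+26+36 = 161
Orwell → Elm → Easton → Larch → Hollow → Quarry → Orwell: 26+23+21+15+26+21 = 132
Orwell → Elm → Easton → Quarry → Larch → Hollow → Orwell: 26+23+25+29+15+36 = 154
Orwell → Elm → Easton → Quarry → Hollow → Larch → Orwell: 26+23+25+26+15+38 = 153
Orwell → Elm → Easton → Hollow → Larch → Quarry → Orwell: 26+23+6+15+29+21 = 120
Orwell → Elm → Easton → Hollow → Quarry → Larch → Orwell: 26+23+6+26+29+38 = 148
Orwell → Elm → Larch → Easton → Quarry → Hollow → Orwell: 26+25+21+25+26+36 = 159
Orwell → Elm → Larch → Easton → Hollow → Quarry → Orwell: 26+25+21+6+26+21 = 125
Orwell → Elm → Larch → Quarry → Easton → Hollow → Orwell: 26+25+29+25+6+36 = 147
Orwell → Elm → Larch → Quarry → Hollow → Easton → Orwell: 26+25+29+26+6+31 = 143
Orwell → Elm → Larch → Hollow → Easton → Quarry → Orwell: 26+25+15+6+25+21 = 118
Orwell → Elm → Larch → Hollow → Quarry → Easton → Orwell: 26+25+15+26+25+31 = 148
Orwell → Elm → Quarry → Easton → Larch → Hollow → Orwell: 26+5+25+21+15+36 = 128
Orwell → Elm → Quarry → Easton → Hollow → Larch → Orwell: 26+5+25+6+15+38 = 115
… (46 more)
Orwell → Easton → Hollow → Larch → Elm → Quarry → Orwell: 31+6+15+25+5+21 = 103  ← best
The minimum is 103.
One optimal route: Orwell → Easton → Hollow → Larch → Elm → Quarry → Orwell (or its reverse).

103 miles — the shortest possible round trip.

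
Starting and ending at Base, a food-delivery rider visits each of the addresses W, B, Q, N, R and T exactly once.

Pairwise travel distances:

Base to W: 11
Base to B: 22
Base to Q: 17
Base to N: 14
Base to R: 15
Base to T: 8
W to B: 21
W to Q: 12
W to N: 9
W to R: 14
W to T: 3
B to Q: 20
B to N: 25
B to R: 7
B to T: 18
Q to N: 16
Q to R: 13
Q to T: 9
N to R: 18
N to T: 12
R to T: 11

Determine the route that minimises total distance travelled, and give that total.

There are 360 distinct closed tours to check (reversals are equivalent).
Base-W-B-Q-N-R-T-Base: 11+21+20+16+18+11+8 = 105
Base-W-B-Q-N-T-R-Base: 11+21+20+16+12+11+15 = 106
Base-W-B-Q-R-N-T-Base: 11+21+20+13+18+12+8 = 103
Base-W-B-Q-R-T-N-Base: 11+21+20+13+11+12+14 = 102
Base-W-B-Q-T-N-R-Base: 11+21+20+9+12+18+15 = 106
Base-W-B-Q-T-R-N-Base: 11+21+20+9+11+18+14 = 104
Base-W-B-N-Q-R-T-Base: 11+21+25+16+13+11+8 = 105
Base-W-B-N-Q-T-R-Base: 11+21+25+16+9+11+15 = 108
… (352 more)
Base-B-R-Q-T-W-N-Base: 22+7+13+9+3+9+14 = 77  ← best
The minimum is 77.
One optimal route: Base → B → R → Q → T → W → N → Base (or its reverse).

Minimum total distance: 77.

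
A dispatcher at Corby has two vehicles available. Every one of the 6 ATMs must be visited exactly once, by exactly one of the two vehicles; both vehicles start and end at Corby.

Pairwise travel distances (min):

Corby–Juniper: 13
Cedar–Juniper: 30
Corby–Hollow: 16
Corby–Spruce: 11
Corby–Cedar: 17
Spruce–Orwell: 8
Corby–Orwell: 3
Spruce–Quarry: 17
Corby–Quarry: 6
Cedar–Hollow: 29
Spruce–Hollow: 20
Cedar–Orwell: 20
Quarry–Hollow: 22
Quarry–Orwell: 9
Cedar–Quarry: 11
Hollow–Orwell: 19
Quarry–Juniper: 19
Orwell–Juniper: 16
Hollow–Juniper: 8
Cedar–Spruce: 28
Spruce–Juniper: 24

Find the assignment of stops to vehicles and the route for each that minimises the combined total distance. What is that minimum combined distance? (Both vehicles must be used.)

Check every non-empty split of the stops between the two vehicles; for each half take its own optimal tour:
  {Cedar} + {Spruce, Quarry, Hollow, Orwell, Juniper}: 34 + 64 = 98
  {Spruce} + {Cedar, Quarry, Hollow, Orwell, Juniper}: 22 + 73 = 95
  {Cedar, Spruce} + {Quarry, Hollow, Orwell, Juniper}: 56 + 55 = 111
  {Quarry} + {Cedar, Spruce, Hollow, Orwell, Juniper}: 12 + 86 = 98
  {Cedar, Quarry} + {Spruce, Hollow, Orwell, Juniper}: 34 + 52 = 86
  {Spruce, Quarry} + {Cedar, Hollow, Orwell, Juniper}: 34 + 73 = 107
  … (31 splits in total)
Best: vehicle 1 Corby → Cedar → Quarry → Corby = 34; vehicle 2 Corby → Orwell → Spruce → Hollow → Juniper → Corby = 52; combined 86.

Minimum combined distance: 86 min.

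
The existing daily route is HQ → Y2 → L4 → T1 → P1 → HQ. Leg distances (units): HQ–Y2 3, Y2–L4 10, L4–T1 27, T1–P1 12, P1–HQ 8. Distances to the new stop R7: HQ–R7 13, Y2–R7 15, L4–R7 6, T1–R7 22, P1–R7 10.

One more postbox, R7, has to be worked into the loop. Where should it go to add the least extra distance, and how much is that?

Insertion cost between consecutive stops i–j is d(i,R7) + d(R7,j) − d(i,j):
  between HQ and Y2: 13 + 15 − 3 = 25
  between Y2 and L4: 15 + 6 − 10 = 11
  between L4 and T1: 6 + 22 − 27 = 1
  between T1 and P1: 22 + 10 − 12 = 20
  between P1 and HQ: 10 + 13 − 8 = 15
Cheapest insertion is between L4 and T1, adding 1.
New total = 60 + 1 = 61.

Adding 1 by placing R7 on the L4–T1 leg.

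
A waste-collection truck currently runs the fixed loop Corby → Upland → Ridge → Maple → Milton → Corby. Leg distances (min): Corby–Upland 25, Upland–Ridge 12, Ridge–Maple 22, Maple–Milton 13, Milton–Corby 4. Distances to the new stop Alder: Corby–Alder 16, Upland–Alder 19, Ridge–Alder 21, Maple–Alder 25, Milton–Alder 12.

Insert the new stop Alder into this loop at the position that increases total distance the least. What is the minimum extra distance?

Insertion cost between consecutive stops i–j is d(i,Alder) + d(Alder,j) − d(i,j):
  between Corby and Upland: 16 + 19 − 25 = 10
  between Upland and Ridge: 19 + 21 − 12 = 28
  between Ridge and Maple: 21 + 25 − 22 = 24
  between Maple and Milton: 25 + 12 − 13 = 24
  between Milton and Corby: 12 + 16 − 4 = 24
Cheapest insertion is between Corby and Upland, adding 10.
New total = 76 + 10 = 86.

Minimum extra distance: 10 min, inserting Alder between Corby and Upland.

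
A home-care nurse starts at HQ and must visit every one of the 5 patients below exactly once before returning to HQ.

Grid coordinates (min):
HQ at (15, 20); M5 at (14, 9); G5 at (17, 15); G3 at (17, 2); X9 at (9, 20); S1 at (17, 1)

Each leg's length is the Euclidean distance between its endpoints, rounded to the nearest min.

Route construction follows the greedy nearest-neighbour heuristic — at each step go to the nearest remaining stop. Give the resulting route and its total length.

From HQ: distances to unvisited — G5=5, X9=6, M5=11, G3=18, S1=19. Nearest is G5 (5).
From G5: distances to unvisited — M5=7, X9=9, G3=13, S1=14. Nearest is M5 (7).
From M5: distances to unvisited — G3=8, S1=9, X9=12. Nearest is G3 (8).
From G3: distances to unvisited — S1=1, X9=20. Nearest is S1 (1).
From S1: distances to unvisited — X9=21. Nearest is X9 (21).
Return X9→HQ: 6.
Total = 5 + 7 + 8 + 1 + 21 + 6 = 48.

48 min along HQ → G5 → M5 → G3 → S1 → X9 → HQ.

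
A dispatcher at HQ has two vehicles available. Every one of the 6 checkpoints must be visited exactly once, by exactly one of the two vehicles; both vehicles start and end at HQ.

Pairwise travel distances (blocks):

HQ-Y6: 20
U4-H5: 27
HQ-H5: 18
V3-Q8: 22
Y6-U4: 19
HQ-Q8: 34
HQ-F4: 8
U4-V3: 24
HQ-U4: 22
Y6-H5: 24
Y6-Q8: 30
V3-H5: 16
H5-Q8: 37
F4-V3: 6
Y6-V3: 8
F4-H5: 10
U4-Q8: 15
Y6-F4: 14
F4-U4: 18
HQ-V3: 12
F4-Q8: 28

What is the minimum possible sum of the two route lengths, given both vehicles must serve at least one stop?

Check every non-empty split of the stops between the two vehicles; for each half take its own optimal tour:
  {Y6} + {F4, U4, V3, H5, Q8}: 40 + 93 = 133
  {F4} + {Y6, U4, V3, H5, Q8}: 16 + 109 = 125
  {Y6, F4} + {U4, V3, H5, Q8}: 42 + 93 = 135
  {U4} + {Y6, F4, V3, H5, Q8}: 44 + 105 = 149
  {Y6, U4} + {F4, V3, H5, Q8}: 61 + 89 = 150
  {F4, U4} + {Y6, V3, H5, Q8}: 48 + 105 = 153
  … (31 splits in total)
  {F4, H5} + {Y6, U4, V3, Q8}: 36 + 87 = 123  ← best
Best: vehicle 1 HQ → F4 → H5 → HQ = 36; vehicle 2 HQ → Y6 → V3 → Q8 → U4 → HQ = 87; combined 123.

Minimum combined distance: 123 blocks.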